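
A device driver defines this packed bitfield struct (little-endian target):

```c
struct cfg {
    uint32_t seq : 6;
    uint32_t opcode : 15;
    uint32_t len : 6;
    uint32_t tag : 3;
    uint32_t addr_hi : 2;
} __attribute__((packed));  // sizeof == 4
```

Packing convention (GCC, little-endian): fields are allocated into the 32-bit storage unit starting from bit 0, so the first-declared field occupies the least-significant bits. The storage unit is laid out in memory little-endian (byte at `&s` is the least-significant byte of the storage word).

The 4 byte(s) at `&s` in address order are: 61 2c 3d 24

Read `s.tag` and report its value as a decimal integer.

[0]=0x61 [1]=0x2c [2]=0x3d [3]=0x24 (little-endian) → word 0x243d2c61
seq [0+:6] = (word>>0) & 0x3f = 33
opcode [6+:15] = (word>>6) & 0x7fff = 29873
len [21+:6] = (word>>21) & 0x3f = 33
tag [27+:3] = (word>>27) & 0x7 = 4  ←
addr_hi [30+:2] = (word>>30) & 0x3 = 0

4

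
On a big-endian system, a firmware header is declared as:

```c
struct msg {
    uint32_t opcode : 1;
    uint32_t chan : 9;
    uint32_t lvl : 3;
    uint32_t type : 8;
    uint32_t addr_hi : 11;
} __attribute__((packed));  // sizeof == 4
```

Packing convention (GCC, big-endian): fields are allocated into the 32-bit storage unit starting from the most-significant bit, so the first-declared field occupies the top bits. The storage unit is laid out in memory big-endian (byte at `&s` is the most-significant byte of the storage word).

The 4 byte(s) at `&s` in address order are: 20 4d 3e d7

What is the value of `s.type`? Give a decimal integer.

[0]=0x20 [1]=0x4d [2]=0x3e [3]=0xd7 (big-endian) → word 0x204d3ed7
opcode [31+:1] = (word>>31) & 0x1 = 0
chan [22+:9] = (word>>22) & 0x1ff = 129
lvl [19+:3] = (word>>19) & 0x7 = 1
type [11+:8] = (word>>11) & 0xff = 167  ←
addr_hi [0+:11] = (word>>0) & 0x7ff = 1751

167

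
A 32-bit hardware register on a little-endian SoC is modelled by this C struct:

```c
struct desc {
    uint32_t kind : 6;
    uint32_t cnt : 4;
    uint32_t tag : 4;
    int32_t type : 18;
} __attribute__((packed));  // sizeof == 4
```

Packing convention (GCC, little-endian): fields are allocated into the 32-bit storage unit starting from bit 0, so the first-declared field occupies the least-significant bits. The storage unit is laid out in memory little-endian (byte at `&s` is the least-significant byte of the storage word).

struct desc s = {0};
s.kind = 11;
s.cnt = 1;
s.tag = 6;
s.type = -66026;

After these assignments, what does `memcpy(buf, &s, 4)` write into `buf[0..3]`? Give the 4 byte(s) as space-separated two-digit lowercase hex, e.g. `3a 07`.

kind:6 = 11 → 0xb << 0 → word 0x0000000b
cnt:4 = 1 → 0x1 << 6 → word 0x0000004b
tag:4 = 6 → 0x6 << 10 → word 0x0000184b
type:18 = -66026 → 0x2fe16 << 14 → word 0xbf85984b
word = 0xbf85984b → little-endian bytes:
  [0]=0x4b  [1]=0x98  [2]=0x85  [3]=0xbf

4b 98 85 bf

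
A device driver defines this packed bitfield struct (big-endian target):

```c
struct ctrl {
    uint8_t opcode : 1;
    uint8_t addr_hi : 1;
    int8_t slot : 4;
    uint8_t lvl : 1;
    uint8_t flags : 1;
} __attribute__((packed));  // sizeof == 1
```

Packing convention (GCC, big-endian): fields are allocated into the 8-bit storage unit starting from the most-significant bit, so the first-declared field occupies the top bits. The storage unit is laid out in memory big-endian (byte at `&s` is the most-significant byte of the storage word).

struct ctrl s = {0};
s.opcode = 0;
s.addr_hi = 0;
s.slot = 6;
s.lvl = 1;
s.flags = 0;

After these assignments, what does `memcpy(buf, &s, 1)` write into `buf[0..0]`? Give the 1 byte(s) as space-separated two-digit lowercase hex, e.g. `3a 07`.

[7+:1] opcode=0 & 0x1 = 0x0; word=0x00
[6+:1] addr_hi=0 & 0x1 = 0x0; word=0x00
[2+:4] slot=6 & 0xf = 0x6; word=0x18
[1+:1] lvl=1 & 0x1 = 0x1; word=0x1a
[0+:1] flags=0 & 0x1 = 0x0; word=0x1a
word = 0x1a → big-endian bytes:
  [0]=0x1a

1a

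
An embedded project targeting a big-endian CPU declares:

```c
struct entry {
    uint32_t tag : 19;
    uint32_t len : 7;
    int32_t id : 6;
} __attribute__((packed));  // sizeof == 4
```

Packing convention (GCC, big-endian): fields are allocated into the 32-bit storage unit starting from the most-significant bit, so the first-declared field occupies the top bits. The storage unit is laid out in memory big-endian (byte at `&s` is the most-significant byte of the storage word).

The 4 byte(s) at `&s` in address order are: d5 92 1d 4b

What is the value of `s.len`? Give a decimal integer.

[0]=0xd5 [1]=0x92 [2]=0x1d [3]=0x4b (big-endian) → word 0xd5921d4b
tag [13+:19] = (word>>13) & 0x7ffff = 437392
len [6+:7] = (word>>6) & 0x7f = 117  ←
id [0+:6] = (word>>0) & 0x3f = 11

117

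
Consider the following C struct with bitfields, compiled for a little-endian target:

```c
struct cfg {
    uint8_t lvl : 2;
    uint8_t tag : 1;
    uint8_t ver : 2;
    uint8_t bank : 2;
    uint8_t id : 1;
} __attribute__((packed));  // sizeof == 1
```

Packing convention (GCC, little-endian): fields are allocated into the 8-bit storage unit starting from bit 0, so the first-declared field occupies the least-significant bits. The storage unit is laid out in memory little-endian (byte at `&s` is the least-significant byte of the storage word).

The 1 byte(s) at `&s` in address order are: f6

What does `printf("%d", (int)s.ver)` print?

[0]=0xf6 (little-endian) → word 0xf6
lvl:2 @ bit 0 → (0xf6>>0)&0x3 = 0x2
tag:1 @ bit 2 → (0xf6>>2)&0x1 = 0x1
ver:2 @ bit 3 → (0xf6>>3)&0x3 = 0x2  ←
bank:2 @ bit 5 → (0xf6>>5)&0x3 = 0x3
id:1 @ bit 7 → (0xf6>>7)&0x1 = 0x1

2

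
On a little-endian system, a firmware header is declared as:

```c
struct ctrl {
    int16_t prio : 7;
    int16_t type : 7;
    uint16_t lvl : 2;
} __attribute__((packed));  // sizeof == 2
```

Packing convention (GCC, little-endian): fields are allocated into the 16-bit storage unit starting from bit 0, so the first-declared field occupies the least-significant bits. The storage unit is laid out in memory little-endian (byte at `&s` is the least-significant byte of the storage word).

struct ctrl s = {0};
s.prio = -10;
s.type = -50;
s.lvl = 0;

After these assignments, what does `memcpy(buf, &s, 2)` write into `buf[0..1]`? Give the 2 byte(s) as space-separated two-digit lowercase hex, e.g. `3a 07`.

76 27

prio (7b) val=-10 bits=0x76 at bit 0: 0x0076
type (7b) val=-50 bits=0x4e at bit 7: 0x2776
lvl (2b) val=0 bits=0x0 at bit 14: 0x2776
word = 0x2776 → little-endian bytes:
  [0]=0x76  [1]=0x27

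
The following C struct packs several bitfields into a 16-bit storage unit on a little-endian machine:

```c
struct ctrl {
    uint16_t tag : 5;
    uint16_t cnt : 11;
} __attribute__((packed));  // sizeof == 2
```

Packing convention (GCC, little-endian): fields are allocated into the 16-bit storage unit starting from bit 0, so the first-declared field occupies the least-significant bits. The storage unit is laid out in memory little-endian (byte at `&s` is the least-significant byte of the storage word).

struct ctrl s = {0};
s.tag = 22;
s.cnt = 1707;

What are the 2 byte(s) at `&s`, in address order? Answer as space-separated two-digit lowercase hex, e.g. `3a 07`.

76 d5

tag (5b) val=22 bits=0x16 at bit 0: 0x0016
cnt (11b) val=1707 bits=0x6ab at bit 5: 0xd576
word = 0xd576 → little-endian bytes:
  [0]=0x76  [1]=0xd5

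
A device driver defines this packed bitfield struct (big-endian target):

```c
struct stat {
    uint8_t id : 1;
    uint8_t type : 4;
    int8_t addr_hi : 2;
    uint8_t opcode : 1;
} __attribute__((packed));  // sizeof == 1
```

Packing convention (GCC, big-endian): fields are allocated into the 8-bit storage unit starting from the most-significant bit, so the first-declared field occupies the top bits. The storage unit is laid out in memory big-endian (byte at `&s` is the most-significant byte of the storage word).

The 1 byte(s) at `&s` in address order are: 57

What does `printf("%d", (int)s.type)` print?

10

[0]=0x57 (big-endian) → word 0x57
id:1 @ bit 7 → (0x57>>7)&0x1 = 0x0
type:4 @ bit 3 → (0x57>>3)&0xf = 0xa  ←
addr_hi:2 @ bit 1 → (0x57>>1)&0x3 = 0x3
opcode:1 @ bit 0 → (0x57>>0)&0x1 = 0x1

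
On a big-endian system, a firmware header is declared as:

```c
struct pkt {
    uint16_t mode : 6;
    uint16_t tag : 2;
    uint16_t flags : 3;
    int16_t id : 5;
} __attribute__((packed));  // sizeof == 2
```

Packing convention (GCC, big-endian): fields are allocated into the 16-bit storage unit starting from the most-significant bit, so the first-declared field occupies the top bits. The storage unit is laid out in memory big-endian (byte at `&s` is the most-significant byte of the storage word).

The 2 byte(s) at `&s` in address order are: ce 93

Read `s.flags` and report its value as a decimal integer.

4

[0]=0xce [1]=0x93 (big-endian) → word 0xce93
mode [10+:6] = (word>>10) & 0x3f = 51
tag [8+:2] = (word>>8) & 0x3 = 2
flags [5+:3] = (word>>5) & 0x7 = 4  ←
id [0+:5] = (word>>0) & 0x1f = 19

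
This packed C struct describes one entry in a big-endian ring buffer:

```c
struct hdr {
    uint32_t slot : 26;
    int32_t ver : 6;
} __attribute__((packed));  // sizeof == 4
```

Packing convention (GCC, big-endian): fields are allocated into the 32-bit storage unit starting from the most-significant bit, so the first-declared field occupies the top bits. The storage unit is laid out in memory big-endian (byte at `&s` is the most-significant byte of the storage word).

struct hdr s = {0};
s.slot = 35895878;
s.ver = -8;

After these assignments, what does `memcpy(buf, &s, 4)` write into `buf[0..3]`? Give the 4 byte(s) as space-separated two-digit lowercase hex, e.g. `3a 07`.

[6+:26] slot=35895878 & 0x3ffffff = 0x223ba46; word=0x88ee9180
[0+:6] ver=-8 & 0x3f = 0x38; word=0x88ee91b8
word = 0x88ee91b8 → big-endian bytes:
  [0]=0x88  [1]=0xee  [2]=0x91  [3]=0xb8

88 ee 91 b8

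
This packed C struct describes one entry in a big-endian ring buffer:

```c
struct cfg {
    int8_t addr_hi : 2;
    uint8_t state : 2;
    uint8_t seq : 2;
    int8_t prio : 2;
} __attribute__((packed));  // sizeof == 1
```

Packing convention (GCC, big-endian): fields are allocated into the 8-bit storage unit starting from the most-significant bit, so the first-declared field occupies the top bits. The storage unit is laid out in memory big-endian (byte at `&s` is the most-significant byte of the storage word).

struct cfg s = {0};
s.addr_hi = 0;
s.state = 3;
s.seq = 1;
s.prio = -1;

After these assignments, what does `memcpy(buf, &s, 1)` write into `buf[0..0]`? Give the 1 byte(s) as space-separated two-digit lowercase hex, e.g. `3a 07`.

37

addr_hi:2 = 0 → 0x0 << 6 → word 0x00
state:2 = 3 → 0x3 << 4 → word 0x30
seq:2 = 1 → 0x1 << 2 → word 0x34
prio:2 = -1 → 0x3 << 0 → word 0x37
word = 0x37 → big-endian bytes:
  [0]=0x37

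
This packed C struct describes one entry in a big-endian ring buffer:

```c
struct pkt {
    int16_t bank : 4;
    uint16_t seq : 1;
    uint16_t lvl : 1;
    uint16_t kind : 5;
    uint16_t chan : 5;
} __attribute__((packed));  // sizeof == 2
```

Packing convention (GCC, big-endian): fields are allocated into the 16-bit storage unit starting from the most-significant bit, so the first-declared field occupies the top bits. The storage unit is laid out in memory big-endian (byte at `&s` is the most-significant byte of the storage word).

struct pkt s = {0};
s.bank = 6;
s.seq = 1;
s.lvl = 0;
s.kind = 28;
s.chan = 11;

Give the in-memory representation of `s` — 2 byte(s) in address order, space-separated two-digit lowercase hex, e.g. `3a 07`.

6b 8b

bank:4 = 6 → 0x6 << 12 → word 0x6000
seq:1 = 1 → 0x1 << 11 → word 0x6800
lvl:1 = 0 → 0x0 << 10 → word 0x6800
kind:5 = 28 → 0x1c << 5 → word 0x6b80
chan:5 = 11 → 0xb << 0 → word 0x6b8b
word = 0x6b8b → big-endian bytes:
  [0]=0x6b  [1]=0x8b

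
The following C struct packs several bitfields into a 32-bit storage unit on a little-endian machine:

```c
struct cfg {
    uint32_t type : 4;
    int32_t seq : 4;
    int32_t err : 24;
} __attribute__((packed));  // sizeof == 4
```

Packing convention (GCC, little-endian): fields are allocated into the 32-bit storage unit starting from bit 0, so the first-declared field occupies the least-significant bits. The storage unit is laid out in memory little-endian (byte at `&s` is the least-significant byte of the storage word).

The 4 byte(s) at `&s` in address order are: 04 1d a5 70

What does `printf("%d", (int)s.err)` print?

7382301

[0]=0x04 [1]=0x1d [2]=0xa5 [3]=0x70 (little-endian) → word 0x70a51d04
type [0+:4] = (word>>0) & 0xf = 4
seq [4+:4] = (word>>4) & 0xf = 0
err [8+:24] = (word>>8) & 0xffffff = 7382301  ←
err signed 24b, MSB=0: value = 7382301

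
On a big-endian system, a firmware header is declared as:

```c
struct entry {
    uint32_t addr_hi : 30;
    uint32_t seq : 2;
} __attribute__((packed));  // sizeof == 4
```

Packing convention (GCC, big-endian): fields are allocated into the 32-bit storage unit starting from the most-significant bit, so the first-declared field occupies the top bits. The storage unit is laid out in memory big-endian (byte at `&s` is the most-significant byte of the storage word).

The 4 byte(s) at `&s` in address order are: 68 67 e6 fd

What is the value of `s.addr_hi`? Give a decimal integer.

437909951

[0]=0x68 [1]=0x67 [2]=0xe6 [3]=0xfd (big-endian) → word 0x6867e6fd
addr_hi [2+:30] = (word>>2) & 0x3fffffff = 437909951  ←
seq [0+:2] = (word>>0) & 0x3 = 1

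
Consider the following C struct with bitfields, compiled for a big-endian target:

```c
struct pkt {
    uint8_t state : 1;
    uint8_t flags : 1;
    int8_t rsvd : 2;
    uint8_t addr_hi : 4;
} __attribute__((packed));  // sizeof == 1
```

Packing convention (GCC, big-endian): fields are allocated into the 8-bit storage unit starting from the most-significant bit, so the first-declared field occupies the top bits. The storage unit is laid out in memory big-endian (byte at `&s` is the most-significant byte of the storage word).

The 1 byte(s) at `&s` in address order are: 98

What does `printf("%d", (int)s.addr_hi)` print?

[0]=0x98 (big-endian) → word 0x98
state:1 @ bit 7 → (0x98>>7)&0x1 = 0x1
flags:1 @ bit 6 → (0x98>>6)&0x1 = 0x0
rsvd:2 @ bit 4 → (0x98>>4)&0x3 = 0x1
addr_hi:4 @ bit 0 → (0x98>>0)&0xf = 0x8  ←

8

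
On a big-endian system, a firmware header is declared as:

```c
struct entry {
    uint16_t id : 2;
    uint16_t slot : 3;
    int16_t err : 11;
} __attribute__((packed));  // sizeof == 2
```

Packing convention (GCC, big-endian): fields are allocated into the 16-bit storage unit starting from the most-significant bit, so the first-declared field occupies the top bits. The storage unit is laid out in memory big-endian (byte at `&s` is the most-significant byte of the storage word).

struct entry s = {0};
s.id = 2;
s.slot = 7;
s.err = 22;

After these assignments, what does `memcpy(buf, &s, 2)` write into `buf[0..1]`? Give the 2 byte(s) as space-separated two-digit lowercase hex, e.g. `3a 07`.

id:2 = 2 → 0x2 << 14 → word 0x8000
slot:3 = 7 → 0x7 << 11 → word 0xb800
err:11 = 22 → 0x16 << 0 → word 0xb816
word = 0xb816 → big-endian bytes:
  [0]=0xb8  [1]=0x16

b8 16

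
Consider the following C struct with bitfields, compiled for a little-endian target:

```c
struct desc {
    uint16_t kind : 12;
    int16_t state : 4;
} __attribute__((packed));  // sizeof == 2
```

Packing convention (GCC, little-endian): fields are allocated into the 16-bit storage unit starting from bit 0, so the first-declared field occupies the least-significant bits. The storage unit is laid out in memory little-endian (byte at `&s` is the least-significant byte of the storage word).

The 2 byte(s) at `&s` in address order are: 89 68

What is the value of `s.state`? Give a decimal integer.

6

[0]=0x89 [1]=0x68 (little-endian) → word 0x6889
kind:12 @ bit 0 → (0x6889>>0)&0xfff = 0x889
state:4 @ bit 12 → (0x6889>>12)&0xf = 0x6  ←
state signed 4b, MSB=0: value = 6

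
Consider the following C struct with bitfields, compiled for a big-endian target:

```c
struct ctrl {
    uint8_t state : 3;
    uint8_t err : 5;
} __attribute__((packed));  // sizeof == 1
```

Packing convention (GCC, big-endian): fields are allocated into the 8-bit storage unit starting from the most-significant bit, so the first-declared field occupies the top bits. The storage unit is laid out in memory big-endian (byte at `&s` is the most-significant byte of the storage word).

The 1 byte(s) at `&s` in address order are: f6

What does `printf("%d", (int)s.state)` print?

7

[0]=0xf6 (big-endian) → word 0xf6
state [5+:3] = (word>>5) & 0x7 = 7  ←
err [0+:5] = (word>>0) & 0x1f = 22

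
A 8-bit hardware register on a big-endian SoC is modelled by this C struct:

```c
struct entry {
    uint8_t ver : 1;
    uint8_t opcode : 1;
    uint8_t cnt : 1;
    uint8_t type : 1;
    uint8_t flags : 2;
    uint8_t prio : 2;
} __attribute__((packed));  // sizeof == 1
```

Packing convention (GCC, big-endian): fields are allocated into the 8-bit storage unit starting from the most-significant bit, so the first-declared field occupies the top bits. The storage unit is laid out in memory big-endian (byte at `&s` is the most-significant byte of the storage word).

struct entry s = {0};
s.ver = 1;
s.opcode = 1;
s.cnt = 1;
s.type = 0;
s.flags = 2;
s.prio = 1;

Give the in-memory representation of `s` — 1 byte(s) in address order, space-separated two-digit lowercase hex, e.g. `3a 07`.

ver:1 = 1 → 0x1 << 7 → word 0x80
opcode:1 = 1 → 0x1 << 6 → word 0xc0
cnt:1 = 1 → 0x1 << 5 → word 0xe0
type:1 = 0 → 0x0 << 4 → word 0xe0
flags:2 = 2 → 0x2 << 2 → word 0xe8
prio:2 = 1 → 0x1 << 0 → word 0xe9
word = 0xe9 → big-endian bytes:
  [0]=0xe9

e9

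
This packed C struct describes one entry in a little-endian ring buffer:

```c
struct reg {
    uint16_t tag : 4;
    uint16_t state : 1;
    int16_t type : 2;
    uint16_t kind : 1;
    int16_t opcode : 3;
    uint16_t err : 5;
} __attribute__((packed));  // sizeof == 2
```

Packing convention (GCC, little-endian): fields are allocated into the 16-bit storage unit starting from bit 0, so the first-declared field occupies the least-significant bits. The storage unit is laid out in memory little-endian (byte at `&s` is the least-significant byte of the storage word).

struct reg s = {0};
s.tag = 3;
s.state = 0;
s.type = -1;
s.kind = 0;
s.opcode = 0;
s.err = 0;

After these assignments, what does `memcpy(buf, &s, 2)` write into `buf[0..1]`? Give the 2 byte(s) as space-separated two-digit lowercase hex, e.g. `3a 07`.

63 00

tag (4b) val=3 bits=0x3 at bit 0: 0x0003
state (1b) val=0 bits=0x0 at bit 4: 0x0003
type (2b) val=-1 bits=0x3 at bit 5: 0x0063
kind (1b) val=0 bits=0x0 at bit 7: 0x0063
opcode (3b) val=0 bits=0x0 at bit 8: 0x0063
err (5b) val=0 bits=0x0 at bit 11: 0x0063
word = 0x0063 → little-endian bytes:
  [0]=0x63  [1]=0x00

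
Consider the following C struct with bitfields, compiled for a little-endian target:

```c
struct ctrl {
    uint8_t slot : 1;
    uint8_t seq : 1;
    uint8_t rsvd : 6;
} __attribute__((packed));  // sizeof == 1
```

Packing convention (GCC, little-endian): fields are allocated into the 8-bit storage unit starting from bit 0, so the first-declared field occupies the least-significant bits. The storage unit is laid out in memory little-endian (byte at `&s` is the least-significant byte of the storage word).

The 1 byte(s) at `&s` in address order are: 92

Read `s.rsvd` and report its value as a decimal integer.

[0]=0x92 (little-endian) → word 0x92
slot:1 @ bit 0 → (0x92>>0)&0x1 = 0x0
seq:1 @ bit 1 → (0x92>>1)&0x1 = 0x1
rsvd:6 @ bit 2 → (0x92>>2)&0x3f = 0x24  ←

36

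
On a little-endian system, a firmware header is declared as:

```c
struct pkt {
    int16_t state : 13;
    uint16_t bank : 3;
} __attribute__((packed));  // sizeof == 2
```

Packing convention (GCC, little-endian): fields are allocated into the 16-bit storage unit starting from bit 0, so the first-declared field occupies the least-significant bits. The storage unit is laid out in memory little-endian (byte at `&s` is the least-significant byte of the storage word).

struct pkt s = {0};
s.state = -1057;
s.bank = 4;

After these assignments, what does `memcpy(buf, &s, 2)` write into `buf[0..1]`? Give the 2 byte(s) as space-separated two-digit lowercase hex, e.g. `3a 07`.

df 9b

[0+:13] state=-1057 & 0x1fff = 0x1bdf; word=0x1bdf
[13+:3] bank=4 & 0x7 = 0x4; word=0x9bdf
word = 0x9bdf → little-endian bytes:
  [0]=0xdf  [1]=0x9b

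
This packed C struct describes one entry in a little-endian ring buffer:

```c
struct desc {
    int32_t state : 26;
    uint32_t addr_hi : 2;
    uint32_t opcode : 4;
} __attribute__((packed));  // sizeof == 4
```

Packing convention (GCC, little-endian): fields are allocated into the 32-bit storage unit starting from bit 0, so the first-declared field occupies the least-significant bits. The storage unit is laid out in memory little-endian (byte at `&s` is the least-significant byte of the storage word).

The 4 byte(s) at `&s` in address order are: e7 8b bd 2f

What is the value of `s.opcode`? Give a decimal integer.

[0]=0xe7 [1]=0x8b [2]=0xbd [3]=0x2f (little-endian) → word 0x2fbd8be7
state [0+:26] = (word>>0) & 0x3ffffff = 62753767
addr_hi [26+:2] = (word>>26) & 0x3 = 3
opcode [28+:4] = (word>>28) & 0xf = 2  ←

2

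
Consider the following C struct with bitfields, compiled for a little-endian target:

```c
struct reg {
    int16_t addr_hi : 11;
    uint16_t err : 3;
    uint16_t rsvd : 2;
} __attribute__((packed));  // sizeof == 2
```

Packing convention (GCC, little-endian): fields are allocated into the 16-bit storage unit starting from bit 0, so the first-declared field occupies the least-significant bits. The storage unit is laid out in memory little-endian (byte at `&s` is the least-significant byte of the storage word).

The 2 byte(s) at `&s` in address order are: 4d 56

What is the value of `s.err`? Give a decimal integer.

2

[0]=0x4d [1]=0x56 (little-endian) → word 0x564d
addr_hi:11 @ bit 0 → (0x564d>>0)&0x7ff = 0x64d
err:3 @ bit 11 → (0x564d>>11)&0x7 = 0x2  ←
rsvd:2 @ bit 14 → (0x564d>>14)&0x3 = 0x1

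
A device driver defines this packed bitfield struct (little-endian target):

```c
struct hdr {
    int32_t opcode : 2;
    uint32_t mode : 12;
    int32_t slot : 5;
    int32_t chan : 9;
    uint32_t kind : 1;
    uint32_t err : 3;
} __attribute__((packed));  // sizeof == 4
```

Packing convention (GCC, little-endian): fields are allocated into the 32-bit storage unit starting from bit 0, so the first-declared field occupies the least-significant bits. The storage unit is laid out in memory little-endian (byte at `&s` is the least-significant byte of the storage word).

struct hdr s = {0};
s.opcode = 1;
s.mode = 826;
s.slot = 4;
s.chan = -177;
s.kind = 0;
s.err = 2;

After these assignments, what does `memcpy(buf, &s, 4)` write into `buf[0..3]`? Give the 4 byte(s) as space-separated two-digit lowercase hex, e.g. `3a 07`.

e9 0c 79 4a

opcode:2 = 1 → 0x1 << 0 → word 0x00000001
mode:12 = 826 → 0x33a << 2 → word 0x00000ce9
slot:5 = 4 → 0x4 << 14 → word 0x00010ce9
chan:9 = -177 → 0x14f << 19 → word 0x0a790ce9
kind:1 = 0 → 0x0 << 28 → word 0x0a790ce9
err:3 = 2 → 0x2 << 29 → word 0x4a790ce9
word = 0x4a790ce9 → little-endian bytes:
  [0]=0xe9  [1]=0x0c  [2]=0x79  [3]=0x4a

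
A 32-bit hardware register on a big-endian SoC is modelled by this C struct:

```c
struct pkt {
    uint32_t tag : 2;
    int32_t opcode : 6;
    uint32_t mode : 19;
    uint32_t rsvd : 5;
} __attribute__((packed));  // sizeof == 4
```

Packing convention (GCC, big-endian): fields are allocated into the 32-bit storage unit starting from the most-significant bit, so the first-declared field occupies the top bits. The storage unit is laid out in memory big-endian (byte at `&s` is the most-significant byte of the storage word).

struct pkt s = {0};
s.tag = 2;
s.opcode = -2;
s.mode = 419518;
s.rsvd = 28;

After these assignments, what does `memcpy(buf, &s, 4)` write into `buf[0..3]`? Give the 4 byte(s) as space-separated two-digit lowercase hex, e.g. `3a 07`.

be cc d7 dc

tag (2b) val=2 bits=0x2 at bit 30: 0x80000000
opcode (6b) val=-2 bits=0x3e at bit 24: 0xbe000000
mode (19b) val=419518 bits=0x666be at bit 5: 0xbeccd7c0
rsvd (5b) val=28 bits=0x1c at bit 0: 0xbeccd7dc
word = 0xbeccd7dc → big-endian bytes:
  [0]=0xbe  [1]=0xcc  [2]=0xd7  [3]=0xdc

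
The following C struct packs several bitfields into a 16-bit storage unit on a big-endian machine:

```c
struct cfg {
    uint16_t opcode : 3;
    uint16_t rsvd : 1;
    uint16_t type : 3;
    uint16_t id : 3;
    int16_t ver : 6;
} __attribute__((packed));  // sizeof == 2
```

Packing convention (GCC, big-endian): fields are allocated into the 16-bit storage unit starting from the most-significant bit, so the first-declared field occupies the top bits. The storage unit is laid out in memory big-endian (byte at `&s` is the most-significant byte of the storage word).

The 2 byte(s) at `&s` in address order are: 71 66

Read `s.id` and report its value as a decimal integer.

[0]=0x71 [1]=0x66 (big-endian) → word 0x7166
opcode:3 @ bit 13 → (0x7166>>13)&0x7 = 0x3
rsvd:1 @ bit 12 → (0x7166>>12)&0x1 = 0x1
type:3 @ bit 9 → (0x7166>>9)&0x7 = 0x0
id:3 @ bit 6 → (0x7166>>6)&0x7 = 0x5  ←
ver:6 @ bit 0 → (0x7166>>0)&0x3f = 0x26

5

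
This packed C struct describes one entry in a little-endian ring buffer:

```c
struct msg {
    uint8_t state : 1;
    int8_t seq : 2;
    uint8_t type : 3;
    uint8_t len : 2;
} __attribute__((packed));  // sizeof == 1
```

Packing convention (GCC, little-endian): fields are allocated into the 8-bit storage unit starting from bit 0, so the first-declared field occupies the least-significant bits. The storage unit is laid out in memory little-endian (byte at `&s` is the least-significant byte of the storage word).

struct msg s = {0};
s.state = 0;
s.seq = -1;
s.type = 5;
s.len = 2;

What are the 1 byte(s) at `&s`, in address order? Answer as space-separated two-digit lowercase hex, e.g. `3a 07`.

[0+:1] state=0 & 0x1 = 0x0; word=0x00
[1+:2] seq=-1 & 0x3 = 0x3; word=0x06
[3+:3] type=5 & 0x7 = 0x5; word=0x2e
[6+:2] len=2 & 0x3 = 0x2; word=0xae
word = 0xae → little-endian bytes:
  [0]=0xae

ae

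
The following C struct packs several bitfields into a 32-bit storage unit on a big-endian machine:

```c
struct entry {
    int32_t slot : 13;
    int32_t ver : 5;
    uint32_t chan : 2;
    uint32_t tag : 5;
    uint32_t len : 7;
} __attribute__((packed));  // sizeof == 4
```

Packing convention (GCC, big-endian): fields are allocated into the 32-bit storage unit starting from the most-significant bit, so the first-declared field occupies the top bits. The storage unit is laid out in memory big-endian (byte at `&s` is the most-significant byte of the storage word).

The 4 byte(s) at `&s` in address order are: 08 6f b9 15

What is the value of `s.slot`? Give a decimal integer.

[0]=0x08 [1]=0x6f [2]=0xb9 [3]=0x15 (big-endian) → word 0x086fb915
slot [19+:13] = (word>>19) & 0x1fff = 269  ←
ver [14+:5] = (word>>14) & 0x1f = 30
chan [12+:2] = (word>>12) & 0x3 = 3
tag [7+:5] = (word>>7) & 0x1f = 18
len [0+:7] = (word>>0) & 0x7f = 21
slot signed 13b, MSB=0: value = 269

269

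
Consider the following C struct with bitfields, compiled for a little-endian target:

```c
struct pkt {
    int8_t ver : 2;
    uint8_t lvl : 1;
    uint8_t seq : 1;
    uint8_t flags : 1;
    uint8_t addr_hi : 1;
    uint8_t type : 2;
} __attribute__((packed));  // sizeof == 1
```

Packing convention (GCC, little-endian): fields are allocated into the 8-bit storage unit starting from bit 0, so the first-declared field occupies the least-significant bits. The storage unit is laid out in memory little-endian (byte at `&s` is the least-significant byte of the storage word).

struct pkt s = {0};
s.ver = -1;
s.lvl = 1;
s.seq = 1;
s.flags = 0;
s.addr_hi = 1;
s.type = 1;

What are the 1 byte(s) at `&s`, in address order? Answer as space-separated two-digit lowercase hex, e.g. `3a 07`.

6f

ver (2b) val=-1 bits=0x3 at bit 0: 0x03
lvl (1b) val=1 bits=0x1 at bit 2: 0x07
seq (1b) val=1 bits=0x1 at bit 3: 0x0f
flags (1b) val=0 bits=0x0 at bit 4: 0x0f
addr_hi (1b) val=1 bits=0x1 at bit 5: 0x2f
type (2b) val=1 bits=0x1 at bit 6: 0x6f
word = 0x6f → little-endian bytes:
  [0]=0x6f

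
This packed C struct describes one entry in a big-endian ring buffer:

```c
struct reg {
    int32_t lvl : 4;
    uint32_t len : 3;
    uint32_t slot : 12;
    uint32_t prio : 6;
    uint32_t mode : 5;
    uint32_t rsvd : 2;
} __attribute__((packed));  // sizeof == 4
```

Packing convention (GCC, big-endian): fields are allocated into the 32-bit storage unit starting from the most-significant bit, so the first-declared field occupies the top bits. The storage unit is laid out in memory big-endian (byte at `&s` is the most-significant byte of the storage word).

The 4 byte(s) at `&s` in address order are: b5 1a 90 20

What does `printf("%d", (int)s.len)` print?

[0]=0xb5 [1]=0x1a [2]=0x90 [3]=0x20 (big-endian) → word 0xb51a9020
lvl:4 @ bit 28 → (0xb51a9020>>28)&0xf = 0xb
len:3 @ bit 25 → (0xb51a9020>>25)&0x7 = 0x2  ←
slot:12 @ bit 13 → (0xb51a9020>>13)&0xfff = 0x8d4
prio:6 @ bit 7 → (0xb51a9020>>7)&0x3f = 0x20
mode:5 @ bit 2 → (0xb51a9020>>2)&0x1f = 0x8
rsvd:2 @ bit 0 → (0xb51a9020>>0)&0x3 = 0x0

2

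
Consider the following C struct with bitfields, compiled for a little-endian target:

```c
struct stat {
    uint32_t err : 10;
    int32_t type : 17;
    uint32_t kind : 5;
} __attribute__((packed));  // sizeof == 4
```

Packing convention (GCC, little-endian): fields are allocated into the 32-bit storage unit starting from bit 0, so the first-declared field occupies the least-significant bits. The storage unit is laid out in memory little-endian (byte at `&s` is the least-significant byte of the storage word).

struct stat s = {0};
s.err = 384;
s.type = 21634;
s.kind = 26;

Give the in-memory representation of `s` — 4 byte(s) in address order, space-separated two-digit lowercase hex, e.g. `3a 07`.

80 09 52 d1

err (10b) val=384 bits=0x180 at bit 0: 0x00000180
type (17b) val=21634 bits=0x5482 at bit 10: 0x01520980
kind (5b) val=26 bits=0x1a at bit 27: 0xd1520980
word = 0xd1520980 → little-endian bytes:
  [0]=0x80  [1]=0x09  [2]=0x52  [3]=0xd1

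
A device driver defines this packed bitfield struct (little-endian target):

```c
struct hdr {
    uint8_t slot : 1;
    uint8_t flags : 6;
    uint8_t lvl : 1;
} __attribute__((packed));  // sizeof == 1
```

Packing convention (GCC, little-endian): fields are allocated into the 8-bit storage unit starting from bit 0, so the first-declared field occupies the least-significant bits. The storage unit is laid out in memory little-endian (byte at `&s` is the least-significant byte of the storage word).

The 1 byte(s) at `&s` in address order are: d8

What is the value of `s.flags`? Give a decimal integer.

44

[0]=0xd8 (little-endian) → word 0xd8
slot [0+:1] = (word>>0) & 0x1 = 0
flags [1+:6] = (word>>1) & 0x3f = 44  ←
lvl [7+:1] = (word>>7) & 0x1 = 1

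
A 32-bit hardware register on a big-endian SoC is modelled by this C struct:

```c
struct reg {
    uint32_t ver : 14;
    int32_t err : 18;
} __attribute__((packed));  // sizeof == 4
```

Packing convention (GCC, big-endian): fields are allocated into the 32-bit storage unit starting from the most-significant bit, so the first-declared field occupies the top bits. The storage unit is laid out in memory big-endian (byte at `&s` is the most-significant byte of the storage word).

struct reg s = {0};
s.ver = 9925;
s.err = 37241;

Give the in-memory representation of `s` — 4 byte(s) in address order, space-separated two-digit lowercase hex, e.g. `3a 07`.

[18+:14] ver=9925 & 0x3fff = 0x26c5; word=0x9b140000
[0+:18] err=37241 & 0x3ffff = 0x9179; word=0x9b149179
word = 0x9b149179 → big-endian bytes:
  [0]=0x9b  [1]=0x14  [2]=0x91  [3]=0x79

9b 14 91 79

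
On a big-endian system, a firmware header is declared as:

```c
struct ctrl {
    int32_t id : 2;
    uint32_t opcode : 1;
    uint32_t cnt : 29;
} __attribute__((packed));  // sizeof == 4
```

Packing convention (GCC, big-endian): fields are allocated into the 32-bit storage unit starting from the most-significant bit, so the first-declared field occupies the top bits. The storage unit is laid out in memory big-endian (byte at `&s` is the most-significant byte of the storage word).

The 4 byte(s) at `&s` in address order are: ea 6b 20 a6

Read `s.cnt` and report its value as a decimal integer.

174792870

[0]=0xea [1]=0x6b [2]=0x20 [3]=0xa6 (big-endian) → word 0xea6b20a6
id [30+:2] = (word>>30) & 0x3 = 3
opcode [29+:1] = (word>>29) & 0x1 = 1
cnt [0+:29] = (word>>0) & 0x1fffffff = 174792870  ←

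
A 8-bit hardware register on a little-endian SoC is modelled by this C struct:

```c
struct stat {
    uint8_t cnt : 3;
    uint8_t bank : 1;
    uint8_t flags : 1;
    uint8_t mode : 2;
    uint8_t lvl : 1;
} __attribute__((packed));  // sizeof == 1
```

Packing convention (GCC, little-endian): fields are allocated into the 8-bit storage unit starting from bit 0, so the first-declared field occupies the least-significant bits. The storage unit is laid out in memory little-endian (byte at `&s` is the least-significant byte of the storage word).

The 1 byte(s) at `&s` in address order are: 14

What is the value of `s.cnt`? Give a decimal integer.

[0]=0x14 (little-endian) → word 0x14
cnt:3 @ bit 0 → (0x14>>0)&0x7 = 0x4  ←
bank:1 @ bit 3 → (0x14>>3)&0x1 = 0x0
flags:1 @ bit 4 → (0x14>>4)&0x1 = 0x1
mode:2 @ bit 5 → (0x14>>5)&0x3 = 0x0
lvl:1 @ bit 7 → (0x14>>7)&0x1 = 0x0

4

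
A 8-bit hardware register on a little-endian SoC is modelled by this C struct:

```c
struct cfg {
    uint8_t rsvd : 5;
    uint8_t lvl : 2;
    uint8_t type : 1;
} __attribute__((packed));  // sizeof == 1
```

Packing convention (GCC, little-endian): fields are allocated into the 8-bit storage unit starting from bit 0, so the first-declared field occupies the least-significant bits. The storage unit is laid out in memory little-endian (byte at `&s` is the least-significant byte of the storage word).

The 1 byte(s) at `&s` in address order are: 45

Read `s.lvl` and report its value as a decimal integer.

2

[0]=0x45 (little-endian) → word 0x45
rsvd:5 @ bit 0 → (0x45>>0)&0x1f = 0x5
lvl:2 @ bit 5 → (0x45>>5)&0x3 = 0x2  ←
type:1 @ bit 7 → (0x45>>7)&0x1 = 0x0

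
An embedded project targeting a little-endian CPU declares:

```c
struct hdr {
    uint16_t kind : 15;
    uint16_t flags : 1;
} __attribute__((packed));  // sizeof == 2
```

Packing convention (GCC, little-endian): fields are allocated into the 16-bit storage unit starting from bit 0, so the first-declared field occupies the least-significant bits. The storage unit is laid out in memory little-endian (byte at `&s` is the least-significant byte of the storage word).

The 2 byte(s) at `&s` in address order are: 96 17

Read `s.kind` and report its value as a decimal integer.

6038

[0]=0x96 [1]=0x17 (little-endian) → word 0x1796
kind [0+:15] = (word>>0) & 0x7fff = 6038  ←
flags [15+:1] = (word>>15) & 0x1 = 0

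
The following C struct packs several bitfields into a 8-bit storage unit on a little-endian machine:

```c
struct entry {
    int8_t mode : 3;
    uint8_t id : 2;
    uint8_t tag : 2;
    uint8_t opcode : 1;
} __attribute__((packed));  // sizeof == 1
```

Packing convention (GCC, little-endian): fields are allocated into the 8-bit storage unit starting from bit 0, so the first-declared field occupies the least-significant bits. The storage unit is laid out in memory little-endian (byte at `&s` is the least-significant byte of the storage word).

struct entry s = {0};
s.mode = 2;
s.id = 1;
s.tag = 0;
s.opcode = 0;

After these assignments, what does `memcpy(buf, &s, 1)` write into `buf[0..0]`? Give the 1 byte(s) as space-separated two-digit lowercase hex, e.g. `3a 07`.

mode (3b) val=2 bits=0x2 at bit 0: 0x02
id (2b) val=1 bits=0x1 at bit 3: 0x0a
tag (2b) val=0 bits=0x0 at bit 5: 0x0a
opcode (1b) val=0 bits=0x0 at bit 7: 0x0a
word = 0x0a → little-endian bytes:
  [0]=0x0a

0a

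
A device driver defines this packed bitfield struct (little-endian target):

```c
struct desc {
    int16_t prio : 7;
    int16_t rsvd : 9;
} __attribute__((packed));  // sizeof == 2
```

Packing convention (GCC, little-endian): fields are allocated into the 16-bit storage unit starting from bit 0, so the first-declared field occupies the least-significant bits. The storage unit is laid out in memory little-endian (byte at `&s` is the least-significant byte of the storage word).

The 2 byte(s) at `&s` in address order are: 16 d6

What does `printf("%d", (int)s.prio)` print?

[0]=0x16 [1]=0xd6 (little-endian) → word 0xd616
prio:7 @ bit 0 → (0xd616>>0)&0x7f = 0x16  ←
rsvd:9 @ bit 7 → (0xd616>>7)&0x1ff = 0x1ac
prio signed 7b, MSB=0: value = 22

22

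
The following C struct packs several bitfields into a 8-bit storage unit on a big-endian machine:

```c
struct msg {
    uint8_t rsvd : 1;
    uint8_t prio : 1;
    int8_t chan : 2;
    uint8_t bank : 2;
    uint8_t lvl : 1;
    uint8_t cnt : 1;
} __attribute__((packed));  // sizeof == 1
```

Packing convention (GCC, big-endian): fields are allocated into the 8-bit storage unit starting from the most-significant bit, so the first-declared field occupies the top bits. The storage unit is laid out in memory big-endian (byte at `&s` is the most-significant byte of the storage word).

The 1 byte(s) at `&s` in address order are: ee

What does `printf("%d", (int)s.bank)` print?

[0]=0xee (big-endian) → word 0xee
rsvd [7+:1] = (word>>7) & 0x1 = 1
prio [6+:1] = (word>>6) & 0x1 = 1
chan [4+:2] = (word>>4) & 0x3 = 2
bank [2+:2] = (word>>2) & 0x3 = 3  ←
lvl [1+:1] = (word>>1) & 0x1 = 1
cnt [0+:1] = (word>>0) & 0x1 = 0

3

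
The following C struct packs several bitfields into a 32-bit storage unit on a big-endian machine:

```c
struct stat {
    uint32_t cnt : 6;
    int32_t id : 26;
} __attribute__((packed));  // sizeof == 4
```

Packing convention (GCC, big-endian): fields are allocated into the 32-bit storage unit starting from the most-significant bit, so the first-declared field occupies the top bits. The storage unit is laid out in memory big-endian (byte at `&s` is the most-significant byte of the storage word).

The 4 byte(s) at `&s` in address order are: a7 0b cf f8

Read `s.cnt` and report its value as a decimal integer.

[0]=0xa7 [1]=0x0b [2]=0xcf [3]=0xf8 (big-endian) → word 0xa70bcff8
cnt:6 @ bit 26 → (0xa70bcff8>>26)&0x3f = 0x29  ←
id:26 @ bit 0 → (0xa70bcff8>>0)&0x3ffffff = 0x30bcff8

41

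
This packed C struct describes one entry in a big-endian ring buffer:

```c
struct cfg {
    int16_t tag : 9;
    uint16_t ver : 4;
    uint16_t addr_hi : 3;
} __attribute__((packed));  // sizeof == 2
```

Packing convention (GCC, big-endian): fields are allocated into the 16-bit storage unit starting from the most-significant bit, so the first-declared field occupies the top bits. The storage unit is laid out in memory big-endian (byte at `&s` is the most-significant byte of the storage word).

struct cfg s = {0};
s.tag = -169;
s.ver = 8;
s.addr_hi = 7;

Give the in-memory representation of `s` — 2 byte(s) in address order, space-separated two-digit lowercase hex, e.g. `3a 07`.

ab c7

tag (9b) val=-169 bits=0x157 at bit 7: 0xab80
ver (4b) val=8 bits=0x8 at bit 3: 0xabc0
addr_hi (3b) val=7 bits=0x7 at bit 0: 0xabc7
word = 0xabc7 → big-endian bytes:
  [0]=0xab  [1]=0xc7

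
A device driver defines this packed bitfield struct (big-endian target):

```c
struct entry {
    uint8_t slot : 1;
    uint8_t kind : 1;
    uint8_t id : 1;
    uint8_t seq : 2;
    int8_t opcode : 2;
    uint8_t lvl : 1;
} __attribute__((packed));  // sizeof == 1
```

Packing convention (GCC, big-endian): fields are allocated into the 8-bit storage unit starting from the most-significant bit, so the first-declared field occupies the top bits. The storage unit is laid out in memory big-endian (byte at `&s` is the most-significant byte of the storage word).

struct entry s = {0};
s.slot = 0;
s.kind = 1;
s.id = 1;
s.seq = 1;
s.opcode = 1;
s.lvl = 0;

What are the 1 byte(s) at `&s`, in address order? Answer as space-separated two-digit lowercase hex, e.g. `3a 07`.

6a

[7+:1] slot=0 & 0x1 = 0x0; word=0x00
[6+:1] kind=1 & 0x1 = 0x1; word=0x40
[5+:1] id=1 & 0x1 = 0x1; word=0x60
[3+:2] seq=1 & 0x3 = 0x1; word=0x68
[1+:2] opcode=1 & 0x3 = 0x1; word=0x6a
[0+:1] lvl=0 & 0x1 = 0x0; word=0x6a
word = 0x6a → big-endian bytes:
  [0]=0x6a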